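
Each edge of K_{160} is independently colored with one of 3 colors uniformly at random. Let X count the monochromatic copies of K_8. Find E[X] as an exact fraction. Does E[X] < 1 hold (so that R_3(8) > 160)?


E[X] = C(160, 8) · 3^{1 − 28} = 8917061687820 · 3^{−27} = 8917061687820/7625597484987.
As a reduced fraction: E[X] = 990784631980/847288609443 ≈ 1.169.
Is E[X] < 1? NO.
Since E[X] ≥ 1, the first-moment bound is inconclusive at n = 160; it does NOT by itself certify R_3(8) > 160.

E[X] = 990784631980/847288609443 ≈ 1.169; E[X] ≥ 1; first-moment method inconclusive here.


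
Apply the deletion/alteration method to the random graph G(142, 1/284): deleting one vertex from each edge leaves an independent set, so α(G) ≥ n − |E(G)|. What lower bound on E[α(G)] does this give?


E[|E(G)|] = C(142, 2)·p = 10011 · (1/284) = 141/4.
E[α(G)] ≥ n − E[|E(G)|] = 142 − 141/4 = 427/4.
Numerically: ≈ 106.75000.
(This is only a lower bound; the true E[α(G)] may be larger.)

E[α(G)] ≥ 427/4 ≈ 106.75000.


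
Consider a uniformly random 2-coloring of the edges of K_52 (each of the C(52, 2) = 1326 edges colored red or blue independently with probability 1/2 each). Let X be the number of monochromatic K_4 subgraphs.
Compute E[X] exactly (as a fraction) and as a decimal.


Let X = Σ_S X_S over the C(52, 4) = 270725 subsets S of size 4, where X_S = 1 if the K_4 on S is monochromatic.
For a fixed S, the K_4 on S has C(4, 2) = 6 edges. P[all 6 edges red] = (1/2)^6, and likewise for blue, so P[monochromatic] = 2·(1/2)^6 = 2^{1 − 6} = 1/32.
Summing: E[X] = C(52, 4) · 2^{1 − 6} = 270725 · 1/32 = 270725/32.
Numerically: E[X] ≈ 8460.1562.

E[X] = C(52,4)·2^(1−C(4,2)) = 270725/32 ≈ 8460.1562.


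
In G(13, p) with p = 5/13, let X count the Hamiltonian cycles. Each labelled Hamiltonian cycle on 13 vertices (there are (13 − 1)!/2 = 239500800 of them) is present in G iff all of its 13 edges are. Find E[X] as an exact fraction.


K_13 has (13 − 1)!/2 = 239500800 labelled Hamiltonian cycles.
For each such Hamiltonian cycle H, let X_H = 1 if all 13 edges of H are present in G. Then P[X_H = 1] = p^{13} = (5/13)^{13} = 1220703125/302875106592253.
By linearity: E[X] = Σ_H E[X_H] = 239500800 · p^{13} = 239500800 · 1220703125/302875106592253 = 292359375000000000/302875106592253.
Numerically: E[X] ≈ 965.

E[X] = 239500800 · (5/13)^{13} = 292359375000000000/302875106592253 ≈ 965.


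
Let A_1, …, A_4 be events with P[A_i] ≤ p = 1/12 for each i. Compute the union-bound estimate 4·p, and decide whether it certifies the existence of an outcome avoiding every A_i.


Union bound: P[∪_{i=1}^{4} A_i] ≤ Σ_i P[A_i] ≤ 4·p = 4·(1/12) = 1/3.
Numerically: 1/3 ≈ 0.333333.
Is 1/3 < 1? YES.
Since P[∪ A_i] ≤ 1/3 < 1, the complement has P[∩ A_i^c] ≥ 1 − 1/3 = 2/3 > 0, so some outcome avoids every A_i.

4·p = 1/3 ≈ 0.333333; existence CERTIFIED by the union bound.


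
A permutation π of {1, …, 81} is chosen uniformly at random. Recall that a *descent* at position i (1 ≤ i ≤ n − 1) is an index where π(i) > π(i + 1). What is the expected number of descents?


Write X = Σ X_I over i = 1, …, 80, with X_I the indicator of one descent.
There are 80 indicators.
For each fixed i, the pair (π(i), π(i+1)) is a uniformly random ordered pair of distinct values from {1, …, 81}; by symmetry P[π(i) > π(i+1)] = 1/2.
By linearity: E[X] = 80 · (1/2) = (81 − 1) · (1/2) = 40 ≈ 40.0000.

E[X] = 40 = 40.0000.


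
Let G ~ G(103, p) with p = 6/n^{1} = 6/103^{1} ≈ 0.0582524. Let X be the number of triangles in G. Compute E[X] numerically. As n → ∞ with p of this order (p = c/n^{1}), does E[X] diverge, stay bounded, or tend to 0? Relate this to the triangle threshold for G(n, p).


Number of potential triangles: C(103, 3) = 176851.
Each occurs with probability p³ ≈ (0.0582524)³ ≈ 1.97670598e-04.
By linearity: E[X] = C(103, 3)·p³ ≈ 176851 · 1.97670598e-04 ≈ 34.958243.
Here α = 1, so p = 6/n is exactly at the triangle threshold p ~ 1/n. Asymptotically E[X] → c³/6 = 6³/6 = 36 ≈ 36.000000, a bounded constant. In this regime the triangle count is asymptotically Poisson(c³/6).

E[X] ≈ 34.958243; in regime p = Θ(1/n^{1}) E[X] stays bounded (at the triangle threshold p ~ 1/n).


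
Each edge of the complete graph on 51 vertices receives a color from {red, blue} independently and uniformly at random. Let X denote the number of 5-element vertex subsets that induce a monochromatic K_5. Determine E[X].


Let X = Σ_S X_S over the C(51, 5) = 2349060 subsets S of size 5, where X_S = 1 if the K_5 on S is monochromatic.
For a fixed S, the K_5 on S has C(5, 2) = 10 edges. P[all 10 edges red] = (1/2)^10, and likewise for blue, so P[monochromatic] = 2·(1/2)^10 = 2^{1 − 10} = 1/512.
By linearity: E[X] = C(51, 5) · 2^{1 − 10} = 2349060 · 1/512 = 587265/128.
Numerically: E[X] ≈ 4588.00781.

E[X] = C(51,5)·2^(1−C(5,2)) = 587265/128 ≈ 4588.00781.


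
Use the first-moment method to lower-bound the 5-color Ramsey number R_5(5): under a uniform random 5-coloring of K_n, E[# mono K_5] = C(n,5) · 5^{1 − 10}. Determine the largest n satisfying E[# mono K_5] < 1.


We need C(n, 5) · 5^{1 − 10} < 1, i.e. C(n, 5) < 5^{10 − 1} = 1953125.
Check values of n near the boundary:
  n = 44: C(44, 5) = 1086008; 1086008 < 1953125? YES
  n = 45: C(45, 5) = 1221759; 1221759 < 1953125? YES
  n = 46: C(46, 5) = 1370754; 1370754 < 1953125? YES
  n = 47: C(47, 5) = 1533939; 1533939 < 1953125? YES
  n = 48: C(48, 5) = 1712304; 1712304 < 1953125? YES
  n = 49: C(49, 5) = 1906884; 1906884 < 1953125? YES
  n = 50: C(50, 5) = 2118760; 2118760 < 1953125? NO
  n = 51: C(51, 5) = 2349060; 2349060 < 1953125? NO
  n = 52: C(52, 5) = 2598960; 2598960 < 1953125? NO
The largest n with C(n, 5) < 1953125 is n = 49 (where E[X] = 1906884/1953125 ≈ 0.9763). Hence R_5(5) > 49, i.e. R_5(5) ≥ 50.

Largest n = 49; hence R_5(5) > 49.


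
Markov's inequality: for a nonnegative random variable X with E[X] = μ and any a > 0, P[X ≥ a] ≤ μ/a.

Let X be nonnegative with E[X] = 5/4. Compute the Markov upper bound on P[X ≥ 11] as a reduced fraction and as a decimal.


μ = E[X] = 5/4, a = 11.
Markov: P[X ≥ 11] ≤ μ/a = (5/4)/11 = 5/44.
Numerically: ≈ 0.11364.
(Since a = 11 > μ = 1.25000, the bound 5/44 is < 1 and informative.)

P[X ≥ 11] ≤ 5/44 ≈ 0.11364.


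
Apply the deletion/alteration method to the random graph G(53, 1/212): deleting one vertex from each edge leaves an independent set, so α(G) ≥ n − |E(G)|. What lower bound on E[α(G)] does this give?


E[|E(G)|] = C(53, 2)·p = 1378 · (1/212) = 13/2.
E[α(G)] ≥ n − E[|E(G)|] = 53 − 13/2 = 93/2.
Numerically: ≈ 46.5000.
(This is only a lower bound; the true E[α(G)] may be larger.)

E[α(G)] ≥ 93/2 ≈ 46.5000.


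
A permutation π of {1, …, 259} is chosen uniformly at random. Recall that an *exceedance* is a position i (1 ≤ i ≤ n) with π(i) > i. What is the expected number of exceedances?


Write X = Σ_{i=1}^{259} X_i, where X_i = 1_{π(i) > i}.
For each fixed i, π(i) is uniform over {1, …, 259} (marginal of a uniform permutation), so P[π(i) > i] = (n − i)/n. Summing: Σ_{i=1}^{259} (n − i)/n = (0 + 1 + … + 258)/259 = 259(259 − 1)/(2·259) = (259 − 1)/2.
Hence E[X] = Σ_{i=1}^{259} (259 − i)/259 = 129 ≈ 129.00000.

E[X] = 129 = 129.00000.


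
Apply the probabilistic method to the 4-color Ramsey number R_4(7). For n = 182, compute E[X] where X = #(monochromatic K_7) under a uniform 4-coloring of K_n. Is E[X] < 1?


E[X] = C(182, 7) · 4^{1 − 21} = 1167752750736 · 4^{−20} = 1167752750736/1099511627776.
As a reduced fraction: E[X] = 72984546921/68719476736 ≈ 1.062.
Is E[X] < 1? NO.
Since E[X] ≥ 1, the first-moment bound is inconclusive at n = 182; it does NOT by itself certify R_4(7) > 182.

E[X] = 72984546921/68719476736 ≈ 1.062; E[X] ≥ 1; first-moment method inconclusive here.


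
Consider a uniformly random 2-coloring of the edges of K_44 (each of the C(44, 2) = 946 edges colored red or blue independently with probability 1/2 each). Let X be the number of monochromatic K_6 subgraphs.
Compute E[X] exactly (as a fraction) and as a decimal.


Let X = Σ_S X_S over the C(44, 6) = 7059052 subsets S of size 6, where X_S = 1 if the K_6 on S is monochromatic.
For a fixed S, the K_6 on S has C(6, 2) = 15 edges. P[all 15 edges red] = (1/2)^15, and likewise for blue, so P[monochromatic] = 2·(1/2)^15 = 2^{1 − 15} = 1/16384.
By linearity: E[X] = C(44, 6) · 2^{1 − 15} = 7059052 · 1/16384 = 1764763/4096.
Numerically: E[X] ≈ 430.850.

E[X] = C(44,6)·2^(1−C(6,2)) = 1764763/4096 ≈ 430.850.


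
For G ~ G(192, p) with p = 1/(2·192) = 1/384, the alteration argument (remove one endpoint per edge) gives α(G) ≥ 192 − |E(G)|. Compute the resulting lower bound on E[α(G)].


E[|E(G)|] = C(192, 2)·p = 18336 · (1/384) = 191/4.
E[α(G)] ≥ n − E[|E(G)|] = 192 − 191/4 = 577/4.
Numerically: ≈ 144.2500.
(This is only a lower bound; the true E[α(G)] may be larger.)

E[α(G)] ≥ 577/4 ≈ 144.2500.


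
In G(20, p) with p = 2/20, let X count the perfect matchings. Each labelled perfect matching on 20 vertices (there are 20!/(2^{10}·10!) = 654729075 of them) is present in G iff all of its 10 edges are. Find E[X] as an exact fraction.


K_20 has 20!/(2^{10}·10!) = 654729075 labelled perfect matchings.
For each such perfect matching H, let X_H = 1 if all 10 edges of H are present in G. Then P[X_H = 1] = p^{10} = (1/10)^{10} = 1/10000000000.
By linearity of expectation: E[X] = Σ_H E[X_H] = 654729075 · p^{10} = 654729075 · 1/10000000000 = 26189163/400000000.
Numerically: E[X] ≈ 0.0655.

E[X] = 654729075 · (1/10)^{10} = 26189163/400000000 ≈ 0.0655.


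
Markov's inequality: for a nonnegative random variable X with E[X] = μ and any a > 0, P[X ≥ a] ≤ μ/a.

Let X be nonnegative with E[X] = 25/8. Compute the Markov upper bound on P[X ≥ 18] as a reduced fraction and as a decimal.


μ = E[X] = 25/8, a = 18.
Markov: P[X ≥ 18] ≤ μ/a = (25/8)/18 = 25/144.
Numerically: ≈ 0.17361.
(Since a = 18 > μ = 3.12500, the bound 25/144 is < 1 and informative.)

P[X ≥ 18] ≤ 25/144 ≈ 0.17361.


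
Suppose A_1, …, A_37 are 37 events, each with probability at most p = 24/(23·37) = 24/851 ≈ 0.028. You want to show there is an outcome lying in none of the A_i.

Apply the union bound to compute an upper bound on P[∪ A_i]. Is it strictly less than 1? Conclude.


Union bound: P[∪_{i=1}^{37} A_i] ≤ Σ_i P[A_i] ≤ 37·p = 37·(24/851) = 24/23.
Numerically: 24/23 ≈ 1.043.
Is 24/23 < 1? NO.
Since the bound 24/23 is ≥ 1, the union bound is uninformative here; it does NOT by itself certify existence.

37·p = 24/23 ≈ 1.043; existence NOT certified by the union bound.


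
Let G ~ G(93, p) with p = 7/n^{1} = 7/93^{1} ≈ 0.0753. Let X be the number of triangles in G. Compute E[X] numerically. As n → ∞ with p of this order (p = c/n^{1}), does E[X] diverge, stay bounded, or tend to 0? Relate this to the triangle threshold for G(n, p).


Number of potential triangles: C(93, 3) = 129766.
Each occurs with probability p³ ≈ (0.0753)³ ≈ 4.26428e-04.
By linearity: E[X] = C(93, 3)·p³ ≈ 129766 · 4.26428e-04 ≈ 55.336.
Here α = 1, so p = 7/n is exactly at the triangle threshold p ~ 1/n. Asymptotically E[X] → c³/6 = 7³/6 = 343/6 ≈ 57.167, a bounded constant. In this regime the triangle count is asymptotically Poisson(c³/6).

E[X] ≈ 55.336; in regime p = Θ(1/n^{1}) E[X] stays bounded (at the triangle threshold p ~ 1/n).


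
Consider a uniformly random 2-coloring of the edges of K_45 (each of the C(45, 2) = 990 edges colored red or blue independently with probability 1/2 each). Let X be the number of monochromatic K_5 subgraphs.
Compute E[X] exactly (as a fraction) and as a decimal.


Let X = Σ_S X_S over the C(45, 5) = 1221759 subsets S of size 5, where X_S = 1 if the K_5 on S is monochromatic.
For a fixed S, the K_5 on S has C(5, 2) = 10 edges. P[all 10 edges red] = (1/2)^10, and likewise for blue, so P[monochromatic] = 2·(1/2)^10 = 2^{1 − 10} = 1/512.
By linearity of expectation: E[X] = C(45, 5) · 2^{1 − 10} = 1221759 · 1/512 = 1221759/512.
Numerically: E[X] ≈ 2386.2480.

E[X] = C(45,5)·2^(1−C(5,2)) = 1221759/512 ≈ 2386.2480.


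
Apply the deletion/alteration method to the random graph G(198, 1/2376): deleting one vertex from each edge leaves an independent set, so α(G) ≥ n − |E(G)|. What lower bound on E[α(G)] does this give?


E[|E(G)|] = C(198, 2)·p = 19503 · (1/2376) = 197/24.
E[α(G)] ≥ n − E[|E(G)|] = 198 − 197/24 = 4555/24.
Numerically: ≈ 189.7917.
(This is only a lower bound; the true E[α(G)] may be larger.)

E[α(G)] ≥ 4555/24 ≈ 189.7917.


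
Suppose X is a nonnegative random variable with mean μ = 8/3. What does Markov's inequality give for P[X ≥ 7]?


μ = E[X] = 8/3, a = 7.
Markov: P[X ≥ 7] ≤ μ/a = (8/3)/7 = 8/21.
Numerically: ≈ 0.3810.
(Since a = 7 > μ = 2.6667, the bound 8/21 is < 1 and informative.)

P[X ≥ 7] ≤ 8/21 ≈ 0.3810.


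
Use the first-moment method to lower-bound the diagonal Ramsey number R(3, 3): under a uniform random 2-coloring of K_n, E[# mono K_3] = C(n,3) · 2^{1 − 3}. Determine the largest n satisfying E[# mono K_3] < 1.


We need C(n, 3) · 2^{1 − 3} < 1, i.e. C(n, 3) < 2^{3 − 1} = 4.
Check values of n near the boundary:
  n = 3: C(3, 3) = 1; 1 < 4? YES
  n = 4: C(4, 3) = 4; 4 < 4? NO
The largest n with C(n, 3) < 4 is n = 3 (where E[X] = 1/4 ≈ 0.2500). Hence R(3, 3) > 3, i.e. R(3, 3) ≥ 4.

Largest n = 3; hence R(3, 3) > 3.


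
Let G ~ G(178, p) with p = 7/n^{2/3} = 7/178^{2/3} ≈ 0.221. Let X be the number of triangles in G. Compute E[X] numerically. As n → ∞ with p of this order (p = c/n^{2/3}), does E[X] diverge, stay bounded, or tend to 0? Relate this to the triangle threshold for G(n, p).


Number of potential triangles: C(178, 3) = 924176.
Each occurs with probability p³ ≈ (0.221)³ ≈ 1.08257e-02.
By linearity: E[X] = C(178, 3)·p³ ≈ 924176 · 1.08257e-02 ≈ 10004.809.
Since α = 2/3 < 1, p = c/n^{2/3} ≫ 1/n is above the triangle threshold p ~ 1/n. Asymptotically E[X] ~ (c³/6)·n^{3(1−α)} = (7³/6)·n^{1} → ∞; triangles are abundant w.h.p.

E[X] ≈ 10004.809; in regime p = Θ(1/n^{2/3}) E[X] diverges (above the triangle threshold p ~ 1/n).


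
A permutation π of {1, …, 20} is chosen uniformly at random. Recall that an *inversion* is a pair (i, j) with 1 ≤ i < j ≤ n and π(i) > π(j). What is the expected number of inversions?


Write X = Σ X_I over the C(20, 2) = 190 pairs i < j, with X_I the indicator of one inversion.
There are 190 indicators.
For each fixed pair i < j, the values π(i) and π(j) are two distinct elements of {1, …, 20} in uniformly random order; by symmetry P[π(i) > π(j)] = 1/2.
By linearity: E[X] = 190 · (1/2) = C(20, 2) · (1/2) = 190/2 = 95 ≈ 95.00000.

E[X] = 95 = 95.00000.


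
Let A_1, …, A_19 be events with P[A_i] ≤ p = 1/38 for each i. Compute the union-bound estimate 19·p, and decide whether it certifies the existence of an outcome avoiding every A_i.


Union bound: P[∪_{i=1}^{19} A_i] ≤ Σ_i P[A_i] ≤ 19·p = 19·(1/38) = 1/2.
Numerically: 1/2 ≈ 0.5000000.
Is 1/2 < 1? YES.
Since P[∪ A_i] ≤ 1/2 < 1, the complement has P[∩ A_i^c] ≥ 1 − 1/2 = 1/2 > 0, so some outcome avoids every A_i.

19·p = 1/2 ≈ 0.5000000; existence CERTIFIED by the union bound.


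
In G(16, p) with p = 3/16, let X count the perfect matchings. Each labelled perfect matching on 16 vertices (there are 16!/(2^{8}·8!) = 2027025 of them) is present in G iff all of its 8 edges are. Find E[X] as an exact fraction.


K_16 has 16!/(2^{8}·8!) = 2027025 labelled perfect matchings.
For each such perfect matching H, let X_H = 1 if all 8 edges of H are present in G. Then P[X_H = 1] = p^{8} = (3/16)^{8} = 6561/4294967296.
By linearity: E[X] = Σ_H E[X_H] = 2027025 · p^{8} = 2027025 · 6561/4294967296 = 13299311025/4294967296.
Numerically: E[X] ≈ 3.1.

E[X] = 2027025 · (3/16)^{8} = 13299311025/4294967296 ≈ 3.1.


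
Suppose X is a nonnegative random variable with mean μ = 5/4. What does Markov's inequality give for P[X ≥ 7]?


μ = E[X] = 5/4, a = 7.
Markov: P[X ≥ 7] ≤ μ/a = (5/4)/7 = 5/28.
Numerically: ≈ 0.178571.
(Since a = 7 > μ = 1.250000, the bound 5/28 is < 1 and informative.)

P[X ≥ 7] ≤ 5/28 ≈ 0.178571.


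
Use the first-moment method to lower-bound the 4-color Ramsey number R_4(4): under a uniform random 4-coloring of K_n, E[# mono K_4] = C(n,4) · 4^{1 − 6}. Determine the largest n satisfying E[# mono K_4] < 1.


We need C(n, 4) · 4^{1 − 6} < 1, i.e. C(n, 4) < 4^{6 − 1} = 1024.
Check values of n near the boundary:
  n = 12: C(12, 4) = 495; 495 < 1024? YES
  n = 13: C(13, 4) = 715; 715 < 1024? YES
  n = 14: C(14, 4) = 1001; 1001 < 1024? YES
  n = 15: C(15, 4) = 1365; 1365 < 1024? NO
  n = 16: C(16, 4) = 1820; 1820 < 1024? NO
The largest n with C(n, 4) < 1024 is n = 14 (where E[X] = 1001/1024 ≈ 0.977539). Hence R_4(4) > 14, i.e. R_4(4) ≥ 15.

Largest n = 14; hence R_4(4) > 14.


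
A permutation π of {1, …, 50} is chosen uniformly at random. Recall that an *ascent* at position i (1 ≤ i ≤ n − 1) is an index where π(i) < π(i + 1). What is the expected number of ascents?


Write X = Σ X_I over i = 1, …, 49, with X_I the indicator of one ascent.
There are 49 indicators.
For each fixed i, the pair (π(i), π(i+1)) is a uniformly random ordered pair of distinct values from {1, …, 50}; by symmetry P[π(i) < π(i+1)] = 1/2.
By linearity: E[X] = 49 · (1/2) = (50 − 1) · (1/2) = 49/2 ≈ 24.50000.

E[X] = 49/2 = 24.50000.


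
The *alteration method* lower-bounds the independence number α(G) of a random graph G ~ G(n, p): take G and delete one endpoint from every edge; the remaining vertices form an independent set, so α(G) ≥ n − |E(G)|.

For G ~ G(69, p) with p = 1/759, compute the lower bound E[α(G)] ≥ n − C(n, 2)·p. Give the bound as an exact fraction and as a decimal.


E[|E(G)|] = C(69, 2)·p = 2346 · (1/759) = 34/11.
E[α(G)] ≥ n − E[|E(G)|] = 69 − 34/11 = 725/11.
Numerically: ≈ 65.909.
(This is only a lower bound; the true E[α(G)] may be larger.)

E[α(G)] ≥ 725/11 ≈ 65.909.


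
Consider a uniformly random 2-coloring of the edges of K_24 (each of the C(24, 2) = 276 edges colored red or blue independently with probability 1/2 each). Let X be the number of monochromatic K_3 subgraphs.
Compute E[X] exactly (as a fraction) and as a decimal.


Let X = Σ_S X_S over the C(24, 3) = 2024 subsets S of size 3, where X_S = 1 if the K_3 on S is monochromatic.
For a fixed S, the K_3 on S has C(3, 2) = 3 edges. P[all 3 edges red] = (1/2)^3, and likewise for blue, so P[monochromatic] = 2·(1/2)^3 = 2^{1 − 3} = 1/4.
Summing: E[X] = C(24, 3) · 2^{1 − 3} = 2024 · 1/4 = 506.
Numerically: E[X] ≈ 506.000000.

E[X] = C(24,3)·2^(1−C(3,2)) = 506 ≈ 506.000000.


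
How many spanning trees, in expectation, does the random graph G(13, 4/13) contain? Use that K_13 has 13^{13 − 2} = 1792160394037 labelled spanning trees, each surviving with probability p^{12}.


K_13 has 13^{13 − 2} = 1792160394037 labelled spanning trees.
For each such spanning tree H, let X_H = 1 if all 12 edges of H are present in G. Then P[X_H = 1] = p^{12} = (4/13)^{12} = 16777216/23298085122481.
Summing the indicators: E[X] = Σ_H E[X_H] = 1792160394037 · p^{12} = 1792160394037 · 16777216/23298085122481 = 16777216/13.
Numerically: E[X] ≈ 1.29056e+06.

E[X] = 1792160394037 · (4/13)^{12} = 16777216/13 ≈ 1.29056e+06.


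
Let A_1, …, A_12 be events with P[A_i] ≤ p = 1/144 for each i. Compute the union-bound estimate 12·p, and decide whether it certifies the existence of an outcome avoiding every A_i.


Union bound: P[∪_{i=1}^{12} A_i] ≤ Σ_i P[A_i] ≤ 12·p = 12·(1/144) = 1/12.
Numerically: 1/12 ≈ 0.083.
Is 1/12 < 1? YES.
Since P[∪ A_i] ≤ 1/12 < 1, the complement has P[∩ A_i^c] ≥ 1 − 1/12 = 11/12 > 0, so some outcome avoids every A_i.

12·p = 1/12 ≈ 0.083; existence CERTIFIED by the union bound.


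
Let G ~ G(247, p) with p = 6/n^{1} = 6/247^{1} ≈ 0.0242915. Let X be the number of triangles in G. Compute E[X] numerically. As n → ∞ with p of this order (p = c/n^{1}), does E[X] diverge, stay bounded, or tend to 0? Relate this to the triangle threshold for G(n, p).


Number of potential triangles: C(247, 3) = 2481115.
Each occurs with probability p³ ≈ (0.0242915)³ ≈ 1.43338512e-05.
By linearity: E[X] = C(247, 3)·p³ ≈ 2481115 · 1.43338512e-05 ≈ 35.563933.
Here α = 1, so p = 6/n is exactly at the triangle threshold p ~ 1/n. Asymptotically E[X] → c³/6 = 6³/6 = 36 ≈ 36.000000, a bounded constant. In this regime the triangle count is asymptotically Poisson(c³/6).

E[X] ≈ 35.563933; in regime p = Θ(1/n^{1}) E[X] stays bounded (at the triangle threshold p ~ 1/n).


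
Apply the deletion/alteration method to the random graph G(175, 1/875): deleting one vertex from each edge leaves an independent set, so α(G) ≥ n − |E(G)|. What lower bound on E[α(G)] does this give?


E[|E(G)|] = C(175, 2)·p = 15225 · (1/875) = 87/5.
E[α(G)] ≥ n − E[|E(G)|] = 175 − 87/5 = 788/5.
Numerically: ≈ 157.600.
(This is only a lower bound; the true E[α(G)] may be larger.)

E[α(G)] ≥ 788/5 ≈ 157.600.


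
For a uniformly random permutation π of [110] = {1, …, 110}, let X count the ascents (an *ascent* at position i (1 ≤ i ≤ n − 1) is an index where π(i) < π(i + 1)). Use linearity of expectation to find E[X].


Write X = Σ X_I over i = 1, …, 109, with X_I the indicator of one ascent.
There are 109 indicators.
For each fixed i, the pair (π(i), π(i+1)) is a uniformly random ordered pair of distinct values from {1, …, 110}; by symmetry P[π(i) < π(i+1)] = 1/2.
By linearity: E[X] = 109 · (1/2) = (110 − 1) · (1/2) = 109/2 ≈ 54.500.

E[X] = 109/2 = 54.500.


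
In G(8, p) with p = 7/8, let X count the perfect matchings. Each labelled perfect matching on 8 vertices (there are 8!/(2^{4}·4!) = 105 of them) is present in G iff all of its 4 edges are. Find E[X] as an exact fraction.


K_8 has 8!/(2^{4}·4!) = 105 labelled perfect matchings.
For each such perfect matching H, let X_H = 1 if all 4 edges of H are present in G. Then P[X_H = 1] = p^{4} = (7/8)^{4} = 2401/4096.
By linearity of expectation: E[X] = Σ_H E[X_H] = 105 · p^{4} = 105 · 2401/4096 = 252105/4096.
Numerically: E[X] ≈ 61.5491.

E[X] = 105 · (7/8)^{4} = 252105/4096 ≈ 61.5491.


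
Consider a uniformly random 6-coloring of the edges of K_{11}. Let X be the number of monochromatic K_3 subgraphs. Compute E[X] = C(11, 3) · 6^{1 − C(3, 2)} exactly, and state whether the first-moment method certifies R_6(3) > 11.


E[X] = C(11, 3) · 6^{1 − 3} = 165 · 6^{−2} = 165/36.
As a reduced fraction: E[X] = 55/12 ≈ 4.5833333.
Is E[X] < 1? NO.
Since E[X] ≥ 1, the first-moment bound is inconclusive at n = 11; it does NOT by itself certify R_6(3) > 11.

E[X] = 55/12 ≈ 4.5833333; E[X] ≥ 1; first-moment method inconclusive here.


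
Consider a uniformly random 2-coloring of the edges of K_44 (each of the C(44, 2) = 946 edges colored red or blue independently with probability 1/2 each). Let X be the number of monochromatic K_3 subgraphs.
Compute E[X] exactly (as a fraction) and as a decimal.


Let X = Σ_S X_S over the C(44, 3) = 13244 subsets S of size 3, where X_S = 1 if the K_3 on S is monochromatic.
For a fixed S, the K_3 on S has C(3, 2) = 3 edges. P[all 3 edges red] = (1/2)^3, and likewise for blue, so P[monochromatic] = 2·(1/2)^3 = 2^{1 − 3} = 1/4.
Summing: E[X] = C(44, 3) · 2^{1 − 3} = 13244 · 1/4 = 3311.
Numerically: E[X] ≈ 3311.000000.

E[X] = C(44,3)·2^(1−C(3,2)) = 3311 ≈ 3311.000000.


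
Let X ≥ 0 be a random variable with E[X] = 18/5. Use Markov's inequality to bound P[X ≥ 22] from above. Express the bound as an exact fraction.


μ = E[X] = 18/5, a = 22.
Markov: P[X ≥ 22] ≤ μ/a = (18/5)/22 = 9/55.
Numerically: ≈ 0.164.
(Since a = 22 > μ = 3.600, the bound 9/55 is < 1 and informative.)

P[X ≥ 22] ≤ 9/55 ≈ 0.164.


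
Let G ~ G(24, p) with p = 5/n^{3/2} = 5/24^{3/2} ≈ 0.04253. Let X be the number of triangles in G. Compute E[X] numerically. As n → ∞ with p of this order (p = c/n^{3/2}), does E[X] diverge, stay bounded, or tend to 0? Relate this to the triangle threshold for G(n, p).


Number of potential triangles: C(24, 3) = 2024.
Each occurs with probability p³ ≈ (0.04253)³ ≈ 7.690586e-05.
By linearity: E[X] = C(24, 3)·p³ ≈ 2024 · 7.690586e-05 ≈ 0.1557.
Since α = 3/2 > 1, p = c/n^{3/2} = o(1/n) is below the triangle threshold p ~ 1/n. Asymptotically E[X] ~ (c³/6)·n^{3(1−α)} = (5³/6)·n^{-1.5} → 0, so by Markov's inequality G has no triangles w.h.p.

E[X] ≈ 0.1557; in regime p = Θ(1/n^{3/2}) E[X] tends to 0 (below the triangle threshold p ~ 1/n).


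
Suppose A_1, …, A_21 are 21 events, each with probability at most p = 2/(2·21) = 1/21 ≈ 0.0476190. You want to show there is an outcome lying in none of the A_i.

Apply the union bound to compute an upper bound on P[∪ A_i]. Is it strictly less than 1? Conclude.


Union bound: P[∪_{i=1}^{21} A_i] ≤ Σ_i P[A_i] ≤ 21·p = 21·(1/21) = 1.
Numerically: 1 ≈ 1.0000000.
Is 1 < 1? NO.
Since the bound 1 is ≥ 1, the union bound is uninformative here; it does NOT by itself certify existence.

21·p = 1 ≈ 1.0000000; existence NOT certified by the union bound.


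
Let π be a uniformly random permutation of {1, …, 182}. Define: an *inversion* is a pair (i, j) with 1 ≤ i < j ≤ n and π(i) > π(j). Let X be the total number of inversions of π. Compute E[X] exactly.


Write X = Σ X_I over the C(182, 2) = 16471 pairs i < j, with X_I the indicator of one inversion.
There are 16471 indicators.
For each fixed pair i < j, the values π(i) and π(j) are two distinct elements of {1, …, 182} in uniformly random order; by symmetry P[π(i) > π(j)] = 1/2.
By linearity: E[X] = 16471 · (1/2) = C(182, 2) · (1/2) = 16471/2 = 16471/2 ≈ 8235.500000.

E[X] = 16471/2 = 8235.500000.


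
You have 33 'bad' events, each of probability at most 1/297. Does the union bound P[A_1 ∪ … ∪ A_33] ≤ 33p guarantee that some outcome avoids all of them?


Union bound: P[∪_{i=1}^{33} A_i] ≤ Σ_i P[A_i] ≤ 33·p = 33·(1/297) = 1/9.
Numerically: 1/9 ≈ 0.11111.
Is 1/9 < 1? YES.
Since P[∪ A_i] ≤ 1/9 < 1, the complement has P[∩ A_i^c] ≥ 1 − 1/9 = 8/9 > 0, so some outcome avoids every A_i.

33·p = 1/9 ≈ 0.11111; existence CERTIFIED by the union bound.


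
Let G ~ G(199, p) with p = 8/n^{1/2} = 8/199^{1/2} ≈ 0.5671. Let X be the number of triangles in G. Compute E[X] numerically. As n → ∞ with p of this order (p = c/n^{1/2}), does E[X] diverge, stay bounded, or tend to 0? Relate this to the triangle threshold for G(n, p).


Number of potential triangles: C(199, 3) = 1293699.
Each occurs with probability p³ ≈ (0.5671)³ ≈ 1.8238552e-01.
By linearity: E[X] = C(199, 3)·p³ ≈ 1293699 · 1.8238552e-01 ≈ 235951.95974.
Since α = 1/2 < 1, p = c/n^{1/2} ≫ 1/n is above the triangle threshold p ~ 1/n. Asymptotically E[X] ~ (c³/6)·n^{3(1−α)} = (8³/6)·n^{1.5} → ∞; triangles are abundant w.h.p.

E[X] ≈ 235951.95974; in regime p = Θ(1/n^{1/2}) E[X] diverges (above the triangle threshold p ~ 1/n).


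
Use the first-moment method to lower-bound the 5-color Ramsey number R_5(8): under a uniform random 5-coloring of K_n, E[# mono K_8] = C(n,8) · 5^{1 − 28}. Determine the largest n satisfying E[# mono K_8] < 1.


We need C(n, 8) · 5^{1 − 28} < 1, i.e. C(n, 8) < 5^{28 − 1} = 7450580596923828125.
Check values of n near the boundary:
  n = 859: C(859, 8) = 7115855595170747139; 7115855595170747139 < 7450580596923828125? YES
  n = 860: C(860, 8) = 7182671140665308145; 7182671140665308145 < 7450580596923828125? YES
  n = 861: C(861, 8) = 7250034996615275865; 7250034996615275865 < 7450580596923828125? YES
  n = 862: C(862, 8) = 7317951015318931845; 7317951015318931845 < 7450580596923828125? YES
  n = 863: C(863, 8) = 7386423071602617757; 7386423071602617757 < 7450580596923828125? YES
  n = 864: C(864, 8) = 7455455062926006708; 7455455062926006708 < 7450580596923828125? NO
  n = 865: C(865, 8) = 7525050909487743060; 7525050909487743060 < 7450580596923828125? NO
  n = 866: C(866, 8) = 7595214554331451620; 7595214554331451620 < 7450580596923828125? NO
The largest n with C(n, 8) < 7450580596923828125 is n = 863 (where E[X] = 7386423071602617757/7450580596923828125 ≈ 0.991). Hence R_5(8) > 863, i.e. R_5(8) ≥ 864.

Largest n = 863; hence R_5(8) > 863.


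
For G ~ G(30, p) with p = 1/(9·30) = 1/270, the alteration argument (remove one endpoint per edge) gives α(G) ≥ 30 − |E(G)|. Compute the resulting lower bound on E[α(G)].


E[|E(G)|] = C(30, 2)·p = 435 · (1/270) = 29/18.
E[α(G)] ≥ n − E[|E(G)|] = 30 − 29/18 = 511/18.
Numerically: ≈ 28.389.
(This is only a lower bound; the true E[α(G)] may be larger.)

E[α(G)] ≥ 511/18 ≈ 28.389.


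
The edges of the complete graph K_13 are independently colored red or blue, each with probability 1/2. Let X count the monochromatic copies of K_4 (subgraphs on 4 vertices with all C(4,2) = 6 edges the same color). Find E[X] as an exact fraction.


Let X = Σ_S X_S over the C(13, 4) = 715 subsets S of size 4, where X_S = 1 if the K_4 on S is monochromatic.
For a fixed S, the K_4 on S has C(4, 2) = 6 edges. P[all 6 edges red] = (1/2)^6, and likewise for blue, so P[monochromatic] = 2·(1/2)^6 = 2^{1 − 6} = 1/32.
By linearity: E[X] = C(13, 4) · 2^{1 − 6} = 715 · 1/32 = 715/32.
Numerically: E[X] ≈ 22.34375.

E[X] = C(13,4)·2^(1−C(4,2)) = 715/32 ≈ 22.34375.


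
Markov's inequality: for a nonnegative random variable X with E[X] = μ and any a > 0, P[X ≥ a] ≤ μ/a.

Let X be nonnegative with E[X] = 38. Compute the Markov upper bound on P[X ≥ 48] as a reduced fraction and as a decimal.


μ = E[X] = 38, a = 48.
Markov: P[X ≥ 48] ≤ μ/a = (38)/48 = 19/24.
Numerically: ≈ 0.791667.
(Since a = 48 > μ = 38.000000, the bound 19/24 is < 1 and informative.)

P[X ≥ 48] ≤ 19/24 ≈ 0.791667.


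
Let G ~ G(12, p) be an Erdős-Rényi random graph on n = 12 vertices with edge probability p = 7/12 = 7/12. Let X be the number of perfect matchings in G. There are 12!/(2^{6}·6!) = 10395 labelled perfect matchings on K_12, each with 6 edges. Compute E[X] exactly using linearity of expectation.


K_12 has 12!/(2^{6}·6!) = 10395 labelled perfect matchings.
For each such perfect matching H, let X_H = 1 if all 6 edges of H are present in G. Then P[X_H = 1] = p^{6} = (7/12)^{6} = 117649/2985984.
By linearity: E[X] = Σ_H E[X_H] = 10395 · p^{6} = 10395 · 117649/2985984 = 45294865/110592.
Numerically: E[X] ≈ 409.57.

E[X] = 10395 · (7/12)^{6} = 45294865/110592 ≈ 409.57.


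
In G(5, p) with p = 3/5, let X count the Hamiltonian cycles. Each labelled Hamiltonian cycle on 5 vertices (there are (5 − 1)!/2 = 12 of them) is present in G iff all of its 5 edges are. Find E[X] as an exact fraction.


K_5 has (5 − 1)!/2 = 12 labelled Hamiltonian cycles.
For each such Hamiltonian cycle H, let X_H = 1 if all 5 edges of H are present in G. Then P[X_H = 1] = p^{5} = (3/5)^{5} = 243/3125.
By linearity of expectation: E[X] = Σ_H E[X_H] = 12 · p^{5} = 12 · 243/3125 = 2916/3125.
Numerically: E[X] ≈ 0.93312.

E[X] = 12 · (3/5)^{5} = 2916/3125 ≈ 0.93312.


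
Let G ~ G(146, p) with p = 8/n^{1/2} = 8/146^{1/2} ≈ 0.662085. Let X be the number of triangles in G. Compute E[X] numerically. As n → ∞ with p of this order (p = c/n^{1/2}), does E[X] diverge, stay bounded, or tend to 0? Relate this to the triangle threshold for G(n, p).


Number of potential triangles: C(146, 3) = 508080.
Each occurs with probability p³ ≈ (0.662085)³ ≈ 2.90228914e-01.
By linearity: E[X] = C(146, 3)·p³ ≈ 508080 · 2.90228914e-01 ≈ 147459.506808.
Since α = 1/2 < 1, p = c/n^{1/2} ≫ 1/n is above the triangle threshold p ~ 1/n. Asymptotically E[X] ~ (c³/6)·n^{3(1−α)} = (8³/6)·n^{1.5} → ∞; triangles are abundant w.h.p.

E[X] ≈ 147459.506808; in regime p = Θ(1/n^{1/2}) E[X] diverges (above the triangle threshold p ~ 1/n).


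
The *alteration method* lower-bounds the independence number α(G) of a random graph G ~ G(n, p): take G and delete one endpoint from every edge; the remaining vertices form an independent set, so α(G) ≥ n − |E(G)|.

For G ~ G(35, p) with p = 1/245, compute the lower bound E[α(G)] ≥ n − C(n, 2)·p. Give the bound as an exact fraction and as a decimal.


E[|E(G)|] = C(35, 2)·p = 595 · (1/245) = 17/7.
E[α(G)] ≥ n − E[|E(G)|] = 35 − 17/7 = 228/7.
Numerically: ≈ 32.5714.
(This is only a lower bound; the true E[α(G)] may be larger.)

E[α(G)] ≥ 228/7 ≈ 32.5714.


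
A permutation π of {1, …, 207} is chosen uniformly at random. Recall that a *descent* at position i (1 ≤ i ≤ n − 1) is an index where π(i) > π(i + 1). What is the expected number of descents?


Write X = Σ X_I over i = 1, …, 206, with X_I the indicator of one descent.
There are 206 indicators.
For each fixed i, the pair (π(i), π(i+1)) is a uniformly random ordered pair of distinct values from {1, …, 207}; by symmetry P[π(i) > π(i+1)] = 1/2.
By linearity: E[X] = 206 · (1/2) = (207 − 1) · (1/2) = 103 ≈ 103.000.

E[X] = 103 = 103.000.


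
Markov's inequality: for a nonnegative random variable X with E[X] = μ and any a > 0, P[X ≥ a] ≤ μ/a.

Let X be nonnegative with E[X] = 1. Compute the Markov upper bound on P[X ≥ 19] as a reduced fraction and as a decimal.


μ = E[X] = 1, a = 19.
Markov: P[X ≥ 19] ≤ μ/a = (1)/19 = 1/19.
Numerically: ≈ 0.0526.
(Since a = 19 > μ = 1.0000, the bound 1/19 is < 1 and informative.)

P[X ≥ 19] ≤ 1/19 ≈ 0.0526.


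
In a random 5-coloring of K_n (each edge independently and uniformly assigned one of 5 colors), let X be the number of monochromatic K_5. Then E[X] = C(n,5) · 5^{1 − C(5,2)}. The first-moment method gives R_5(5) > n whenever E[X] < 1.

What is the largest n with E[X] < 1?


We need C(n, 5) · 5^{1 − 10} < 1, i.e. C(n, 5) < 5^{10 − 1} = 1953125.
Check values of n near the boundary:
  n = 43: C(43, 5) = 962598; 962598 < 1953125? YES
  n = 44: C(44, 5) = 1086008; 1086008 < 1953125? YES
  n = 45: C(45, 5) = 1221759; 1221759 < 1953125? YES
  n = 46: C(46, 5) = 1370754; 1370754 < 1953125? YES
  n = 47: C(47, 5) = 1533939; 1533939 < 1953125? YES
  n = 48: C(48, 5) = 1712304; 1712304 < 1953125? YES
  n = 49: C(49, 5) = 1906884; 1906884 < 1953125? YES
  n = 50: C(50, 5) = 2118760; 2118760 < 1953125? NO
  n = 51: C(51, 5) = 2349060; 2349060 < 1953125? NO
  n = 52: C(52, 5) = 2598960; 2598960 < 1953125? NO
The largest n with C(n, 5) < 1953125 is n = 49 (where E[X] = 1906884/1953125 ≈ 0.9763). Hence R_5(5) > 49, i.e. R_5(5) ≥ 50.

Largest n = 49; hence R_5(5) > 49.


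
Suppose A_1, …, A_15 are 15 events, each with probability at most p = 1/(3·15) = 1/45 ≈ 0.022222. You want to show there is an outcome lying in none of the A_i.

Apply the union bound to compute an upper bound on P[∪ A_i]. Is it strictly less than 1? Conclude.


Union bound: P[∪_{i=1}^{15} A_i] ≤ Σ_i P[A_i] ≤ 15·p = 15·(1/45) = 1/3.
Numerically: 1/3 ≈ 0.333333.
Is 1/3 < 1? YES.
Since P[∪ A_i] ≤ 1/3 < 1, the complement has P[∩ A_i^c] ≥ 1 − 1/3 = 2/3 > 0, so some outcome avoids every A_i.

15·p = 1/3 ≈ 0.333333; existence CERTIFIED by the union bound.


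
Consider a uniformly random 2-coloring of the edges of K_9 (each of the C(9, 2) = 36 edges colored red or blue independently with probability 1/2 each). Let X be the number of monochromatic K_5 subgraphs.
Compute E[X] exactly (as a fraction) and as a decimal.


Let X = Σ_S X_S over the C(9, 5) = 126 subsets S of size 5, where X_S = 1 if the K_5 on S is monochromatic.
For a fixed S, the K_5 on S has C(5, 2) = 10 edges. P[all 10 edges red] = (1/2)^10, and likewise for blue, so P[monochromatic] = 2·(1/2)^10 = 2^{1 − 10} = 1/512.
Summing: E[X] = C(9, 5) · 2^{1 − 10} = 126 · 1/512 = 63/256.
Numerically: E[X] ≈ 0.246.

E[X] = C(9,5)·2^(1−C(5,2)) = 63/256 ≈ 0.246.


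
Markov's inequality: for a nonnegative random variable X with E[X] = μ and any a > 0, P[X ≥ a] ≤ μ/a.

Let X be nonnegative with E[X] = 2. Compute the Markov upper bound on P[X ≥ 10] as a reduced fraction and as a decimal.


μ = E[X] = 2, a = 10.
Markov: P[X ≥ 10] ≤ μ/a = (2)/10 = 1/5.
Numerically: ≈ 0.20000.
(Since a = 10 > μ = 2.00000, the bound 1/5 is < 1 and informative.)

P[X ≥ 10] ≤ 1/5 ≈ 0.20000.


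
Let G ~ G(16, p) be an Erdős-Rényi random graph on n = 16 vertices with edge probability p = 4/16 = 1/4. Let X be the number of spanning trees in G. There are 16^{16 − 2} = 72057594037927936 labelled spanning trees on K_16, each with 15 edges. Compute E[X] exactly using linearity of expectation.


K_16 has 16^{16 − 2} = 72057594037927936 labelled spanning trees.
For each such spanning tree H, let X_H = 1 if all 15 edges of H are present in G. Then P[X_H = 1] = p^{15} = (1/4)^{15} = 1/1073741824.
By linearity: E[X] = Σ_H E[X_H] = 72057594037927936 · p^{15} = 72057594037927936 · 1/1073741824 = 67108864.
Numerically: E[X] ≈ 6.7109e+07.

E[X] = 72057594037927936 · (1/4)^{15} = 67108864 ≈ 6.7109e+07.


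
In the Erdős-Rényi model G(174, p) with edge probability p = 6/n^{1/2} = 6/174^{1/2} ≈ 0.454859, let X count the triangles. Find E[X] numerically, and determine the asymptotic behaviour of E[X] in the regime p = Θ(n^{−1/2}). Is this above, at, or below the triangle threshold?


Number of potential triangles: C(174, 3) = 862924.
Each occurs with probability p³ ≈ (0.454859)³ ≈ 9.41087227e-02.
By linearity: E[X] = C(174, 3)·p³ ≈ 862924 · 9.41087227e-02 ≈ 81208.675385.
Since α = 1/2 < 1, p = c/n^{1/2} ≫ 1/n is above the triangle threshold p ~ 1/n. Asymptotically E[X] ~ (c³/6)·n^{3(1−α)} = (6³/6)·n^{1.5} → ∞; triangles are abundant w.h.p.

E[X] ≈ 81208.675385; in regime p = Θ(1/n^{1/2}) E[X] diverges (above the triangle threshold p ~ 1/n).


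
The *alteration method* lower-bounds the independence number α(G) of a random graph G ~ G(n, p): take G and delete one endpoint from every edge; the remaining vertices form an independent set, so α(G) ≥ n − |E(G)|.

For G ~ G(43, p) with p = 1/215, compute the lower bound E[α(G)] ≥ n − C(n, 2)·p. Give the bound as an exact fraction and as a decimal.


E[|E(G)|] = C(43, 2)·p = 903 · (1/215) = 21/5.
E[α(G)] ≥ n − E[|E(G)|] = 43 − 21/5 = 194/5.
Numerically: ≈ 38.8000.
(This is only a lower bound; the true E[α(G)] may be larger.)

E[α(G)] ≥ 194/5 ≈ 38.8000.


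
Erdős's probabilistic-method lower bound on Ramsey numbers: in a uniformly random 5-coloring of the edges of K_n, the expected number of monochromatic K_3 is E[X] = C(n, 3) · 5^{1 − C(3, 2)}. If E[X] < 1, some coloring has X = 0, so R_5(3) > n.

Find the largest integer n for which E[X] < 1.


We need C(n, 3) · 5^{1 − 3} < 1, i.e. C(n, 3) < 5^{3 − 1} = 25.
Check values of n near the boundary:
  n = 3: C(3, 3) = 1; 1 < 25? YES
  n = 4: C(4, 3) = 4; 4 < 25? YES
  n = 5: C(5, 3) = 10; 10 < 25? YES
  n = 6: C(6, 3) = 20; 20 < 25? YES
  n = 7: C(7, 3) = 35; 35 < 25? NO
  n = 8: C(8, 3) = 56; 56 < 25? NO
  n = 9: C(9, 3) = 84; 84 < 25? NO
The largest n with C(n, 3) < 25 is n = 6 (where E[X] = 4/5 ≈ 0.8000). Hence R_5(3) > 6, i.e. R_5(3) ≥ 7.

Largest n = 6; hence R_5(3) > 6.


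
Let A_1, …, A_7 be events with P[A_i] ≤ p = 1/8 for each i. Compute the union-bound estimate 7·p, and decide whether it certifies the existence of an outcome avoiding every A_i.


Union bound: P[∪_{i=1}^{7} A_i] ≤ Σ_i P[A_i] ≤ 7·p = 7·(1/8) = 7/8.
Numerically: 7/8 ≈ 0.8750000.
Is 7/8 < 1? YES.
Since P[∪ A_i] ≤ 7/8 < 1, the complement has P[∩ A_i^c] ≥ 1 − 7/8 = 1/8 > 0, so some outcome avoids every A_i.

7·p = 7/8 ≈ 0.8750000; existence CERTIFIED by the union bound.
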